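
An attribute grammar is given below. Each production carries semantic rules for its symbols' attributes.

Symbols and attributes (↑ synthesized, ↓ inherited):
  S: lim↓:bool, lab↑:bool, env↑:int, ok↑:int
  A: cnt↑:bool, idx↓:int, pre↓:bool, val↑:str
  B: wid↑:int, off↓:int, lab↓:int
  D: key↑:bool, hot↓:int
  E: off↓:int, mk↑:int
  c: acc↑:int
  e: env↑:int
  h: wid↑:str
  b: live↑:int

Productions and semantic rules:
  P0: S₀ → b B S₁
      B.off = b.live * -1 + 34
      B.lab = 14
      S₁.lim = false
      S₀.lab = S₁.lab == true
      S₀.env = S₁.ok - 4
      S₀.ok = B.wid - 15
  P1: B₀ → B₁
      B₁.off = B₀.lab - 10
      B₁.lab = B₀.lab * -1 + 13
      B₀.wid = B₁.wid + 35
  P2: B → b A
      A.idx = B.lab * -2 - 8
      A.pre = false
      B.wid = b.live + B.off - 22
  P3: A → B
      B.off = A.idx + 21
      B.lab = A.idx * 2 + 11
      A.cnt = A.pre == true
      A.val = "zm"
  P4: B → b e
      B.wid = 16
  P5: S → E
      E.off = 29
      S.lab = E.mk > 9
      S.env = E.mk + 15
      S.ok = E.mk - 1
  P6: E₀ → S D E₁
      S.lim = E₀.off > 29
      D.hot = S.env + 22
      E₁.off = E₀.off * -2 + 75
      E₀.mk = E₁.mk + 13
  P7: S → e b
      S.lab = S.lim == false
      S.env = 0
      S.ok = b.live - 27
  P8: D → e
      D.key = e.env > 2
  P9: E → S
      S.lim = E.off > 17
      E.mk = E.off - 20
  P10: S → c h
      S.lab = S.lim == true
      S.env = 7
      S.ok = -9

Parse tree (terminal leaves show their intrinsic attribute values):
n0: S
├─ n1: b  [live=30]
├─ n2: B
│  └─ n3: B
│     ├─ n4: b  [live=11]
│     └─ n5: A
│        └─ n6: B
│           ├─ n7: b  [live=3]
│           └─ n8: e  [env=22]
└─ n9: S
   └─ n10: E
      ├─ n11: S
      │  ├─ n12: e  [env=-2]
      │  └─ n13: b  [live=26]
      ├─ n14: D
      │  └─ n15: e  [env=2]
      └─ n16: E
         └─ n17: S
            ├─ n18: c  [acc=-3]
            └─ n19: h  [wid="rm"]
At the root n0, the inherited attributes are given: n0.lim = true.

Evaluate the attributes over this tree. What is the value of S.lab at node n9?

true

1. n0.lim = true  [given at root]
2. n1.live = 30  [terminal]
3. n2.off = 4  [b.live * -1 + 34]
4. n2.lab = 14  [14]
5. n3.off = 4  [B₀.lab - 10]
6. n3.lab = -1  [B₀.lab * -1 + 13]
7. n4.live = 11  [terminal]
8. n5.idx = -6  [B.lab * -2 - 8]
9. n5.pre = false  [false]
10. n6.off = 15  [A.idx + 21]
11. n6.lab = -1  [A.idx * 2 + 11]
12. n7.live = 3  [terminal]
13. n8.env = 22  [terminal]
14. n6.wid = 16  [16]
15. n5.cnt = false  [A.pre == true]
16. n5.val = "zm"  ["zm"]
17. n3.wid = -7  [b.live + B.off - 22]
18. n2.wid = 28  [B₁.wid + 35]
19. n9.lim = false  [false]
20. n10.off = 29  [29]
21. n11.lim = false  [E₀.off > 29]
22. n12.env = -2  [terminal]
23. n13.live = 26  [terminal]
24. n11.lab = true  [S.lim == false]
25. n11.env = 0  [0]
26. n11.ok = -1  [b.live - 27]
27. n14.hot = 22  [S.env + 22]
28. n15.env = 2  [terminal]
29. n14.key = false  [e.env > 2]
30. n16.off = 17  [E₀.off * -2 + 75]
31. n17.lim = false  [E.off > 17]
32. n18.acc = -3  [terminal]
33. n19.wid = "rm"  [terminal]
34. n17.lab = false  [S.lim == true]
35. n17.env = 7  [7]
36. n17.ok = -9  [-9]
37. n16.mk = -3  [E.off - 20]
38. n10.mk = 10  [E₁.mk + 13]
39. n9.lab = true  [E.mk > 9]
40. n9.env = 25  [E.mk + 15]
41. n9.ok = 9  [E.mk - 1]
42. n0.lab = true  [S₁.lab == true]
43. n0.env = 5  [S₁.ok - 4]
44. n0.ok = 13  [B.wid - 15]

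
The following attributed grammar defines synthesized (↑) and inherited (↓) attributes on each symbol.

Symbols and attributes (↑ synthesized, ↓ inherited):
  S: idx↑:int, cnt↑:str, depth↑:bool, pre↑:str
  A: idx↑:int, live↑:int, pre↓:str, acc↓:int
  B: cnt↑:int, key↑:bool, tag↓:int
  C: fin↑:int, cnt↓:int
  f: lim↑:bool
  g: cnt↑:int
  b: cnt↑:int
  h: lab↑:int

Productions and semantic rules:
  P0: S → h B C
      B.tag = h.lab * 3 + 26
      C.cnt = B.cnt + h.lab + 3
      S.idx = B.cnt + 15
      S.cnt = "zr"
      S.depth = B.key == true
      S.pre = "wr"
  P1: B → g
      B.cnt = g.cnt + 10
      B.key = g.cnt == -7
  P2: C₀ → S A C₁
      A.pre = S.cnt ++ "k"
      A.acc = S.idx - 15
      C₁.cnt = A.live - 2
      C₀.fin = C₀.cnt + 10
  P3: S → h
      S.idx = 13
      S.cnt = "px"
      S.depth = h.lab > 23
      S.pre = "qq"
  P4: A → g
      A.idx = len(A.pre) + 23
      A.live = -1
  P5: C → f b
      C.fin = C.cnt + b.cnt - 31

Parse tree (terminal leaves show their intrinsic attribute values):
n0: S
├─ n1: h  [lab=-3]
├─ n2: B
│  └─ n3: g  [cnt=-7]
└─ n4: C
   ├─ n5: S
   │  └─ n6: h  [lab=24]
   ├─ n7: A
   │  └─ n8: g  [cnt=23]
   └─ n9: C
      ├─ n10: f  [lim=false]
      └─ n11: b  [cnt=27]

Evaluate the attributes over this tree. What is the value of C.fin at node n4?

1. n1.lab = -3  [terminal]
2. n2.tag = 17  [h.lab * 3 + 26]
3. n3.cnt = -7  [terminal]
4. n2.cnt = 3  [g.cnt + 10]
5. n2.key = true  [g.cnt == -7]
6. n4.cnt = 3  [B.cnt + h.lab + 3]
7. n6.lab = 24  [terminal]
8. n5.idx = 13  [13]
9. n5.cnt = "px"  ["px"]
10. n5.depth = true  [h.lab > 23]
11. n5.pre = "qq"  ["qq"]
12. n7.pre = "pxk"  [S.cnt ++ "k"]
13. n7.acc = -2  [S.idx - 15]
14. n8.cnt = 23  [terminal]
15. n7.idx = 26  [len(A.pre) + 23]
16. n7.live = -1  [-1]
17. n9.cnt = -3  [A.live - 2]
18. n10.lim = false  [terminal]
19. n11.cnt = 27  [terminal]
20. n9.fin = -7  [C.cnt + b.cnt - 31]
21. n4.fin = 13  [C₀.cnt + 10]
22. n0.idx = 18  [B.cnt + 15]
23. n0.cnt = "zr"  ["zr"]
24. n0.depth = true  [B.key == true]
25. n0.pre = "wr"  ["wr"]

13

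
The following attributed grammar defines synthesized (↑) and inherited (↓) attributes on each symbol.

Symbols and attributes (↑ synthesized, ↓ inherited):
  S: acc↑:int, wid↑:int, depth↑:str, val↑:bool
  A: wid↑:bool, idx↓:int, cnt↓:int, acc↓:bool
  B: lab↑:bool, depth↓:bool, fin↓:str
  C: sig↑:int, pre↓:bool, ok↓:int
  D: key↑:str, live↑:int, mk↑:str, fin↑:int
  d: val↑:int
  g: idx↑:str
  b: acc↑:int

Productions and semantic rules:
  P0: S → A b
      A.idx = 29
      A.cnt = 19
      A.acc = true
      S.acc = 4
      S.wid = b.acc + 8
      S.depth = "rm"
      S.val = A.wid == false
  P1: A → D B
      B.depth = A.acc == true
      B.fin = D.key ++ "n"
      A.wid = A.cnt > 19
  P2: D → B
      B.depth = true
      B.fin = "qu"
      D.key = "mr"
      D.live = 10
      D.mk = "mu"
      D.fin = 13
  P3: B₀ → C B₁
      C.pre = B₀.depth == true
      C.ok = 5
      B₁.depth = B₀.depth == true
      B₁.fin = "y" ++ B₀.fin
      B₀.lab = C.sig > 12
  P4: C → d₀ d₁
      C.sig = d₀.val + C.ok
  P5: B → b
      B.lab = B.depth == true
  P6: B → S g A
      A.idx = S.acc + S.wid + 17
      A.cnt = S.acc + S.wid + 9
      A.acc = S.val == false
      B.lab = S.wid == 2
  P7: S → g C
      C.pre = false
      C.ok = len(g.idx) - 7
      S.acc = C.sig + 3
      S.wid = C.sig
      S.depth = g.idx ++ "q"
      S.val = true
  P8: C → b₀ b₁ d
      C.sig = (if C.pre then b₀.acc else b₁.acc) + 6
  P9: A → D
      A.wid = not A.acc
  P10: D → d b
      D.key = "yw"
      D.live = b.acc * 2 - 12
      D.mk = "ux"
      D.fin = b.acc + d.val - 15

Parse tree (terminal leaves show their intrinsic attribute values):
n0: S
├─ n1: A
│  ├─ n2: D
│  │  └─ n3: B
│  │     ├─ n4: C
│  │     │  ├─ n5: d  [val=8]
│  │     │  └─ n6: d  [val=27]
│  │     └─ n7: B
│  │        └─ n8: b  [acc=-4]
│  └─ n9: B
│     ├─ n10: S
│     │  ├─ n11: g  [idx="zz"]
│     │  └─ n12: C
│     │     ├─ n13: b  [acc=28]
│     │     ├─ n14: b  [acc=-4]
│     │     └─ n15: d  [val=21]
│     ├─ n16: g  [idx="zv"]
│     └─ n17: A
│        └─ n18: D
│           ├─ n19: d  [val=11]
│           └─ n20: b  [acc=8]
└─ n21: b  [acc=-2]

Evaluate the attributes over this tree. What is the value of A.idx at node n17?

1. n1.idx = 29  [29]
2. n1.cnt = 19  [19]
3. n1.acc = true  [true]
4. n3.depth = true  [true]
5. n3.fin = "qu"  ["qu"]
6. n4.pre = true  [B₀.depth == true]
7. n4.ok = 5  [5]
8. n5.val = 8  [terminal]
9. n6.val = 27  [terminal]
10. n4.sig = 13  [d₀.val + C.ok]
11. n7.depth = true  [B₀.depth == true]
12. n7.fin = "yqu"  ["y" ++ B₀.fin]
13. n8.acc = -4  [terminal]
14. n7.lab = true  [B.depth == true]
15. n3.lab = true  [C.sig > 12]
16. n2.key = "mr"  ["mr"]
17. n2.live = 10  [10]
18. n2.mk = "mu"  ["mu"]
19. n2.fin = 13  [13]
20. n9.depth = true  [A.acc == true]
21. n9.fin = "mrn"  [D.key ++ "n"]
22. n11.idx = "zz"  [terminal]
23. n12.pre = false  [false]
24. n12.ok = -5  [len(g.idx) - 7]
25. n13.acc = 28  [terminal]
26. n14.acc = -4  [terminal]
27. n15.val = 21  [terminal]
28. n12.sig = 2  [(if C.pre then b₀.acc else b₁.acc) + 6]
29. n10.acc = 5  [C.sig + 3]
30. n10.wid = 2  [C.sig]
31. n10.depth = "zzq"  [g.idx ++ "q"]
32. n10.val = true  [true]
33. n16.idx = "zv"  [terminal]
34. n17.idx = 24  [S.acc + S.wid + 17]
35. n17.cnt = 16  [S.acc + S.wid + 9]
36. n17.acc = false  [S.val == false]
37. n19.val = 11  [terminal]
38. n20.acc = 8  [terminal]
39. n18.key = "yw"  ["yw"]
40. n18.live = 4  [b.acc * 2 - 12]
41. n18.mk = "ux"  ["ux"]
42. n18.fin = 4  [b.acc + d.val - 15]
43. n17.wid = true  [not A.acc]
44. n9.lab = true  [S.wid == 2]
45. n1.wid = false  [A.cnt > 19]
46. n21.acc = -2  [terminal]
47. n0.acc = 4  [4]
48. n0.wid = 6  [b.acc + 8]
49. n0.depth = "rm"  ["rm"]
50. n0.val = true  [A.wid == false]

24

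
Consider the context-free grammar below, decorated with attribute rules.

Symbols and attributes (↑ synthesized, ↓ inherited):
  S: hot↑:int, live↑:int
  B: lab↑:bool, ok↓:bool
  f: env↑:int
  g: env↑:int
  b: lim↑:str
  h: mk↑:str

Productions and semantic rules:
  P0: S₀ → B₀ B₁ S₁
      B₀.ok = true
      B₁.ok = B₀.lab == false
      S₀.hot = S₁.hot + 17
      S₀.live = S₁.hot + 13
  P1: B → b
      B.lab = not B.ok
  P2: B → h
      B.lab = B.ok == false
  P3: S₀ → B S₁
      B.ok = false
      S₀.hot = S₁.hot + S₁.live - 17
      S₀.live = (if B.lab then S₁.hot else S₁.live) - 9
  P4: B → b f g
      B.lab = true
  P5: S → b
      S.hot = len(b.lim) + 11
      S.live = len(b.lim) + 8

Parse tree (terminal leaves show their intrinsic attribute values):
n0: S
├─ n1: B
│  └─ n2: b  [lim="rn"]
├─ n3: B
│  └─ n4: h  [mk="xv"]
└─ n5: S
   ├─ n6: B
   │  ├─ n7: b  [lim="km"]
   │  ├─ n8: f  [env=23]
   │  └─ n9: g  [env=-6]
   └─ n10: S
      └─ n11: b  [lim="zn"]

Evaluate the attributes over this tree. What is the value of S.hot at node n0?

1. n1.ok = true  [true]
2. n2.lim = "rn"  [terminal]
3. n1.lab = false  [not B.ok]
4. n3.ok = true  [B₀.lab == false]
5. n4.mk = "xv"  [terminal]
6. n3.lab = false  [B.ok == false]
7. n6.ok = false  [false]
8. n7.lim = "km"  [terminal]
9. n8.env = 23  [terminal]
10. n9.env = -6  [terminal]
11. n6.lab = true  [true]
12. n11.lim = "zn"  [terminal]
13. n10.hot = 13  [len(b.lim) + 11]
14. n10.live = 10  [len(b.lim) + 8]
15. n5.hot = 6  [S₁.hot + S₁.live - 17]
16. n5.live = 4  [(if B.lab then S₁.hot else S₁.live) - 9]
17. n0.hot = 23  [S₁.hot + 17]
18. n0.live = 19  [S₁.hot + 13]

23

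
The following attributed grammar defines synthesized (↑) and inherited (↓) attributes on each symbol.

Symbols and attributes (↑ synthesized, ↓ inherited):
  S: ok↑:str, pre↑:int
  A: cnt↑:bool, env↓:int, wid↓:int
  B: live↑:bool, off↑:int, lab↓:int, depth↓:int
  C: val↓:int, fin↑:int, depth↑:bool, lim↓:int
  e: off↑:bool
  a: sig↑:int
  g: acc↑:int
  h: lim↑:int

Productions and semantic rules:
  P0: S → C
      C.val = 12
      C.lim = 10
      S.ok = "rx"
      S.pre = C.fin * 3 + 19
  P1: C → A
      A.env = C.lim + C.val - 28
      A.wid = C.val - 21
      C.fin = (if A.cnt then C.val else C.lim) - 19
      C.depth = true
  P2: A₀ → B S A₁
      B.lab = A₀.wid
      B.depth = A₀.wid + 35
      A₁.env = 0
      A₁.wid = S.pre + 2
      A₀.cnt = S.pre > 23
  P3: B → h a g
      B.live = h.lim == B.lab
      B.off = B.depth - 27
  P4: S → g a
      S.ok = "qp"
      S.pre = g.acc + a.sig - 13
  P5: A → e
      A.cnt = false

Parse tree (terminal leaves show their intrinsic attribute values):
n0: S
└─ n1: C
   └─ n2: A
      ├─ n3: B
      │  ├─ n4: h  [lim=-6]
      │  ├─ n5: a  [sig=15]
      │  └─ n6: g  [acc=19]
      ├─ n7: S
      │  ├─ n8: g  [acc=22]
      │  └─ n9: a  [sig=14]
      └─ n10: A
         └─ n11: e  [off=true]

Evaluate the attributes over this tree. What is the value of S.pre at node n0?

-8

1. n1.val = 12  [12]
2. n1.lim = 10  [10]
3. n2.env = -6  [C.lim + C.val - 28]
4. n2.wid = -9  [C.val - 21]
5. n3.lab = -9  [A₀.wid]
6. n3.depth = 26  [A₀.wid + 35]
7. n4.lim = -6  [terminal]
8. n5.sig = 15  [terminal]
9. n6.acc = 19  [terminal]
10. n3.live = false  [h.lim == B.lab]
11. n3.off = -1  [B.depth - 27]
12. n8.acc = 22  [terminal]
13. n9.sig = 14  [terminal]
14. n7.ok = "qp"  ["qp"]
15. n7.pre = 23  [g.acc + a.sig - 13]
16. n10.env = 0  [0]
17. n10.wid = 25  [S.pre + 2]
18. n11.off = true  [terminal]
19. n10.cnt = false  [false]
20. n2.cnt = false  [S.pre > 23]
21. n1.fin = -9  [(if A.cnt then C.val else C.lim) - 19]
22. n1.depth = true  [true]
23. n0.ok = "rx"  ["rx"]
24. n0.pre = -8  [C.fin * 3 + 19]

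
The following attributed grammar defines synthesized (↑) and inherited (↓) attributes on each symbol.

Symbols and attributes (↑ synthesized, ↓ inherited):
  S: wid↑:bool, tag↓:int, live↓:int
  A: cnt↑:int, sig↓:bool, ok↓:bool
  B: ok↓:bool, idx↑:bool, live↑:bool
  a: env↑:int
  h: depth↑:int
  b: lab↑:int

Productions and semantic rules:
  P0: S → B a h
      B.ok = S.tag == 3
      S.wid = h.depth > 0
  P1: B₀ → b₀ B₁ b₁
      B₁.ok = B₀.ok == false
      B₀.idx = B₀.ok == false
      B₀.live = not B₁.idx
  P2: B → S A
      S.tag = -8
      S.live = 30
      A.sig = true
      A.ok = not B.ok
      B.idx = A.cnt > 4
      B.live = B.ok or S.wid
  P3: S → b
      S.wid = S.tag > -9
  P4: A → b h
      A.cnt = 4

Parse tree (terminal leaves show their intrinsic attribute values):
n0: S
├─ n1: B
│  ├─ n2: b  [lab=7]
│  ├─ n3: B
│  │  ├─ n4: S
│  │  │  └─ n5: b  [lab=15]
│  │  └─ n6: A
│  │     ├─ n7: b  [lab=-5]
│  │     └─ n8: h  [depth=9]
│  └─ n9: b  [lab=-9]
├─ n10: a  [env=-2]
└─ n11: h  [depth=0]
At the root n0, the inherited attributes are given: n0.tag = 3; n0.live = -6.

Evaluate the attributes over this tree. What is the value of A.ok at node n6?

true

1. n0.tag = 3  [given at root]
2. n0.live = -6  [given at root]
3. n1.ok = true  [S.tag == 3]
4. n2.lab = 7  [terminal]
5. n3.ok = false  [B₀.ok == false]
6. n4.tag = -8  [-8]
7. n4.live = 30  [30]
8. n5.lab = 15  [terminal]
9. n4.wid = true  [S.tag > -9]
10. n6.sig = true  [true]
11. n6.ok = true  [not B.ok]
12. n7.lab = -5  [terminal]
13. n8.depth = 9  [terminal]
14. n6.cnt = 4  [4]
15. n3.idx = false  [A.cnt > 4]
16. n3.live = true  [B.ok or S.wid]
17. n9.lab = -9  [terminal]
18. n1.idx = false  [B₀.ok == false]
19. n1.live = true  [not B₁.idx]
20. n10.env = -2  [terminal]
21. n11.depth = 0  [terminal]
22. n0.wid = false  [h.depth > 0]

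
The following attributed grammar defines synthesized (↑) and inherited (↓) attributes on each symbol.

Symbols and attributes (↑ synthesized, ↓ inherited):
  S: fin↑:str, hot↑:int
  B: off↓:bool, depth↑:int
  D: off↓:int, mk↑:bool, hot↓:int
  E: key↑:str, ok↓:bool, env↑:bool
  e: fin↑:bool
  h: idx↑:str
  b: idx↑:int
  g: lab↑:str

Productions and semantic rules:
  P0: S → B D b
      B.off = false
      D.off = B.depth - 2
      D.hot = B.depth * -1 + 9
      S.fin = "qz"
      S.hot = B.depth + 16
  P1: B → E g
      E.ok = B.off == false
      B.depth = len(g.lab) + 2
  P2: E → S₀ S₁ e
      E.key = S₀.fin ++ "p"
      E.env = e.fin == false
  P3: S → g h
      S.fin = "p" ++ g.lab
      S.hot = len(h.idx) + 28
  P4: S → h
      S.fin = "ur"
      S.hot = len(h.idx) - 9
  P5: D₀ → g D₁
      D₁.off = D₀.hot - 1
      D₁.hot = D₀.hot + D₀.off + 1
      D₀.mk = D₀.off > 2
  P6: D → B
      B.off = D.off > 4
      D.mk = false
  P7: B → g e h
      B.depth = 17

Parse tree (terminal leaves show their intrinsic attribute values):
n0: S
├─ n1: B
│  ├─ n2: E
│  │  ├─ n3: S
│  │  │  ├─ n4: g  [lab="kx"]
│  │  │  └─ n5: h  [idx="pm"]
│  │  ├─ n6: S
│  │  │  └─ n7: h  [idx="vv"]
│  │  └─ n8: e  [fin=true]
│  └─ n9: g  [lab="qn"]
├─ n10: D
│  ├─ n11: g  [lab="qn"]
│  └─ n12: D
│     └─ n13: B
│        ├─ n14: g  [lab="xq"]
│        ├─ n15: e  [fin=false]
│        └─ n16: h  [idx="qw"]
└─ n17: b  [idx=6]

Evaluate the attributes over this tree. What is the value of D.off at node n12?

4

1. n1.off = false  [false]
2. n2.ok = true  [B.off == false]
3. n4.lab = "kx"  [terminal]
4. n5.idx = "pm"  [terminal]
5. n3.fin = "pkx"  ["p" ++ g.lab]
6. n3.hot = 30  [len(h.idx) + 28]
7. n7.idx = "vv"  [terminal]
8. n6.fin = "ur"  ["ur"]
9. n6.hot = -7  [len(h.idx) - 9]
10. n8.fin = true  [terminal]
11. n2.key = "pkxp"  [S₀.fin ++ "p"]
12. n2.env = false  [e.fin == false]
13. n9.lab = "qn"  [terminal]
14. n1.depth = 4  [len(g.lab) + 2]
15. n10.off = 2  [B.depth - 2]
16. n10.hot = 5  [B.depth * -1 + 9]
17. n11.lab = "qn"  [terminal]
18. n12.off = 4  [D₀.hot - 1]
19. n12.hot = 8  [D₀.hot + D₀.off + 1]
20. n13.off = false  [D.off > 4]
21. n14.lab = "xq"  [terminal]
22. n15.fin = false  [terminal]
23. n16.idx = "qw"  [terminal]
24. n13.depth = 17  [17]
25. n12.mk = false  [false]
26. n10.mk = false  [D₀.off > 2]
27. n17.idx = 6  [terminal]
28. n0.fin = "qz"  ["qz"]
29. n0.hot = 20  [B.depth + 16]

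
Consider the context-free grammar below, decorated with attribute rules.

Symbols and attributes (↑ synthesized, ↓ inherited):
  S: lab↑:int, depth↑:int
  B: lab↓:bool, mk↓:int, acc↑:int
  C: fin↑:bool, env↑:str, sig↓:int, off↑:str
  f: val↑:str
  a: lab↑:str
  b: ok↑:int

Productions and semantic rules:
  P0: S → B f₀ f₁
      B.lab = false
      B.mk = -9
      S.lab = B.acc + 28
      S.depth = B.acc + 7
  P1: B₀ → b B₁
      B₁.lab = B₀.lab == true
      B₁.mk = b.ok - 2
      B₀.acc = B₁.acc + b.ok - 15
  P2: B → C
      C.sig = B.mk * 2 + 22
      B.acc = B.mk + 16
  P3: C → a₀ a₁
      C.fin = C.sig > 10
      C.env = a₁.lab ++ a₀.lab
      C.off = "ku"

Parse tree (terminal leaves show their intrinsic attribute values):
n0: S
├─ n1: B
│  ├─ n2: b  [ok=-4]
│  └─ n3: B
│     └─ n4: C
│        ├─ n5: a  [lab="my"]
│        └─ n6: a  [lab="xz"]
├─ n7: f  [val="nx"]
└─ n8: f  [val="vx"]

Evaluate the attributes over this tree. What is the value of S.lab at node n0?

1. n1.lab = false  [false]
2. n1.mk = -9  [-9]
3. n2.ok = -4  [terminal]
4. n3.lab = false  [B₀.lab == true]
5. n3.mk = -6  [b.ok - 2]
6. n4.sig = 10  [B.mk * 2 + 22]
7. n5.lab = "my"  [terminal]
8. n6.lab = "xz"  [terminal]
9. n4.fin = false  [C.sig > 10]
10. n4.env = "xzmy"  [a₁.lab ++ a₀.lab]
11. n4.off = "ku"  ["ku"]
12. n3.acc = 10  [B.mk + 16]
13. n1.acc = -9  [B₁.acc + b.ok - 15]
14. n7.val = "nx"  [terminal]
15. n8.val = "vx"  [terminal]
16. n0.lab = 19  [B.acc + 28]
17. n0.depth = -2  [B.acc + 7]

19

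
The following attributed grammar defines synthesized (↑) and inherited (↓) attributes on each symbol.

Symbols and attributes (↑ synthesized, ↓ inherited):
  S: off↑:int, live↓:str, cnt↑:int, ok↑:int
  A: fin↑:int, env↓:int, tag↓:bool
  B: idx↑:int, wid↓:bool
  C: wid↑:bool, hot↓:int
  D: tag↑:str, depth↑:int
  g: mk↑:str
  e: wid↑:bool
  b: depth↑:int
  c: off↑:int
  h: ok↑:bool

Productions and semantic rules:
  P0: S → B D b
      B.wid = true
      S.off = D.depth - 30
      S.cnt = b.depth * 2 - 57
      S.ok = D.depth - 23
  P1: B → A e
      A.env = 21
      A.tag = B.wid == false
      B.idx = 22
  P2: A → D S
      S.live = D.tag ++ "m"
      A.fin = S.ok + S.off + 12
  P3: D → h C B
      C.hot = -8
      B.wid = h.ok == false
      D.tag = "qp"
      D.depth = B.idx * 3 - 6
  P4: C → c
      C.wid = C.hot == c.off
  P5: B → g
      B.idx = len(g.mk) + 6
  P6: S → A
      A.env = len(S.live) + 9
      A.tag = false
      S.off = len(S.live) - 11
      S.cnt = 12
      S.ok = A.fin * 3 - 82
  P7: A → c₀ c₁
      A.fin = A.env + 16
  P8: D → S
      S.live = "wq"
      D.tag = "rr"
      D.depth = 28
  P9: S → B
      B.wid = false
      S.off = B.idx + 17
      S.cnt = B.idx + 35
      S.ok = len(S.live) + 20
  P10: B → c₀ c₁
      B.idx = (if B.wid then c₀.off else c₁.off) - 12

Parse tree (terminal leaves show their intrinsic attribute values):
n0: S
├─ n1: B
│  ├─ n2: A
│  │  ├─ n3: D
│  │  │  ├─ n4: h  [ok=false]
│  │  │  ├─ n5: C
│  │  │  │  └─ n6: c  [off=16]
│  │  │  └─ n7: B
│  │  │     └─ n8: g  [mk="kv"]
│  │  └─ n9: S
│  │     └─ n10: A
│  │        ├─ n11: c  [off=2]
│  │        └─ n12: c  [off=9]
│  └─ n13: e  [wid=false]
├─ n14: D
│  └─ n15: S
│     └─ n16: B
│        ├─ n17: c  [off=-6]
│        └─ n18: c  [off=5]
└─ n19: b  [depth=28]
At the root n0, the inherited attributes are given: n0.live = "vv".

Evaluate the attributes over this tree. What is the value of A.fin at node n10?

28

1. n0.live = "vv"  [given at root]
2. n1.wid = true  [true]
3. n2.env = 21  [21]
4. n2.tag = false  [B.wid == false]
5. n4.ok = false  [terminal]
6. n5.hot = -8  [-8]
7. n6.off = 16  [terminal]
8. n5.wid = false  [C.hot == c.off]
9. n7.wid = true  [h.ok == false]
10. n8.mk = "kv"  [terminal]
11. n7.idx = 8  [len(g.mk) + 6]
12. n3.tag = "qp"  ["qp"]
13. n3.depth = 18  [B.idx * 3 - 6]
14. n9.live = "qpm"  [D.tag ++ "m"]
15. n10.env = 12  [len(S.live) + 9]
16. n10.tag = false  [false]
17. n11.off = 2  [terminal]
18. n12.off = 9  [terminal]
19. n10.fin = 28  [A.env + 16]
20. n9.off = -8  [len(S.live) - 11]
21. n9.cnt = 12  [12]
22. n9.ok = 2  [A.fin * 3 - 82]
23. n2.fin = 6  [S.ok + S.off + 12]
24. n13.wid = false  [terminal]
25. n1.idx = 22  [22]
26. n15.live = "wq"  ["wq"]
27. n16.wid = false  [false]
28. n17.off = -6  [terminal]
29. n18.off = 5  [terminal]
30. n16.idx = -7  [(if B.wid then c₀.off else c₁.off) - 12]
31. n15.off = 10  [B.idx + 17]
32. n15.cnt = 28  [B.idx + 35]
33. n15.ok = 22  [len(S.live) + 20]
34. n14.tag = "rr"  ["rr"]
35. n14.depth = 28  [28]
36. n19.depth = 28  [terminal]
37. n0.off = -2  [D.depth - 30]
38. n0.cnt = -1  [b.depth * 2 - 57]
39. n0.ok = 5  [D.depth - 23]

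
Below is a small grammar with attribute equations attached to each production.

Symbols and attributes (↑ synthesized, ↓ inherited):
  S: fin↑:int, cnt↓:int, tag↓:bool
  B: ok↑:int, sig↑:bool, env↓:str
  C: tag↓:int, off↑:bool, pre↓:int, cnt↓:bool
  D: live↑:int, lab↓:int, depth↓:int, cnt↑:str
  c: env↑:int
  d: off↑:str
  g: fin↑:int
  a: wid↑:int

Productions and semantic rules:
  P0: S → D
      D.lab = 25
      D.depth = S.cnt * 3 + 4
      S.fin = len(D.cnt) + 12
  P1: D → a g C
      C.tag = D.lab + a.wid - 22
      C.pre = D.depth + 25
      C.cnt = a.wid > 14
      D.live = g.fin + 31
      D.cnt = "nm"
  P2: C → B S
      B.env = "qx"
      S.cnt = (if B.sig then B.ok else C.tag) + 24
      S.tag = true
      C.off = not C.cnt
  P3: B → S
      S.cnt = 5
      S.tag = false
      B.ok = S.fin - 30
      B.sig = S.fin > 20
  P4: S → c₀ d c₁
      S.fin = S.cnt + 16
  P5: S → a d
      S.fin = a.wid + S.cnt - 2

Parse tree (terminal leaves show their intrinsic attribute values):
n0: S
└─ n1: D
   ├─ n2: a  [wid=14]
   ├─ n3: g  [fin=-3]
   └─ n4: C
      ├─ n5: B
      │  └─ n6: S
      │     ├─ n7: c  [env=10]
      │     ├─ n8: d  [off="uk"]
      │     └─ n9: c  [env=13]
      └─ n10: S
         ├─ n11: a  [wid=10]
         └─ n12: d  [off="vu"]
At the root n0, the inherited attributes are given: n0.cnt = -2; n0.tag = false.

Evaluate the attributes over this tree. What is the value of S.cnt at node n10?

1. n0.cnt = -2  [given at root]
2. n0.tag = false  [given at root]
3. n1.lab = 25  [25]
4. n1.depth = -2  [S.cnt * 3 + 4]
5. n2.wid = 14  [terminal]
6. n3.fin = -3  [terminal]
7. n4.tag = 17  [D.lab + a.wid - 22]
8. n4.pre = 23  [D.depth + 25]
9. n4.cnt = false  [a.wid > 14]
10. n5.env = "qx"  ["qx"]
11. n6.cnt = 5  [5]
12. n6.tag = false  [false]
13. n7.env = 10  [terminal]
14. n8.off = "uk"  [terminal]
15. n9.env = 13  [terminal]
16. n6.fin = 21  [S.cnt + 16]
17. n5.ok = -9  [S.fin - 30]
18. n5.sig = true  [S.fin > 20]
19. n10.cnt = 15  [(if B.sig then B.ok else C.tag) + 24]
20. n10.tag = true  [true]
21. n11.wid = 10  [terminal]
22. n12.off = "vu"  [terminal]
23. n10.fin = 23  [a.wid + S.cnt - 2]
24. n4.off = true  [not C.cnt]
25. n1.live = 28  [g.fin + 31]
26. n1.cnt = "nm"  ["nm"]
27. n0.fin = 14  [len(D.cnt) + 12]

15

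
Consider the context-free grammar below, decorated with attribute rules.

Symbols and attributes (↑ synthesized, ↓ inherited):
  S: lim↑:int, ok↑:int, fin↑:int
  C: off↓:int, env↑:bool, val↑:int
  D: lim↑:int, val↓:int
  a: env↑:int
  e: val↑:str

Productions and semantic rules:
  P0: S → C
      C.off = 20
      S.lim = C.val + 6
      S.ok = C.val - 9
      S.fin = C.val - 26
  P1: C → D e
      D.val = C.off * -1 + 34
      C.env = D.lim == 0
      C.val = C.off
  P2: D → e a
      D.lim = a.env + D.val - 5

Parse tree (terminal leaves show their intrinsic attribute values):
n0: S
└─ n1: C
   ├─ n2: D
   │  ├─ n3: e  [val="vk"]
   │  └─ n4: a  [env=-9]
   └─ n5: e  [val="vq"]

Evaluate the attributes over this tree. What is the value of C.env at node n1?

1. n1.off = 20  [20]
2. n2.val = 14  [C.off * -1 + 34]
3. n3.val = "vk"  [terminal]
4. n4.env = -9  [terminal]
5. n2.lim = 0  [a.env + D.val - 5]
6. n5.val = "vq"  [terminal]
7. n1.env = true  [D.lim == 0]
8. n1.val = 20  [C.off]
9. n0.lim = 26  [C.val + 6]
10. n0.ok = 11  [C.val - 9]
11. n0.fin = -6  [C.val - 26]

true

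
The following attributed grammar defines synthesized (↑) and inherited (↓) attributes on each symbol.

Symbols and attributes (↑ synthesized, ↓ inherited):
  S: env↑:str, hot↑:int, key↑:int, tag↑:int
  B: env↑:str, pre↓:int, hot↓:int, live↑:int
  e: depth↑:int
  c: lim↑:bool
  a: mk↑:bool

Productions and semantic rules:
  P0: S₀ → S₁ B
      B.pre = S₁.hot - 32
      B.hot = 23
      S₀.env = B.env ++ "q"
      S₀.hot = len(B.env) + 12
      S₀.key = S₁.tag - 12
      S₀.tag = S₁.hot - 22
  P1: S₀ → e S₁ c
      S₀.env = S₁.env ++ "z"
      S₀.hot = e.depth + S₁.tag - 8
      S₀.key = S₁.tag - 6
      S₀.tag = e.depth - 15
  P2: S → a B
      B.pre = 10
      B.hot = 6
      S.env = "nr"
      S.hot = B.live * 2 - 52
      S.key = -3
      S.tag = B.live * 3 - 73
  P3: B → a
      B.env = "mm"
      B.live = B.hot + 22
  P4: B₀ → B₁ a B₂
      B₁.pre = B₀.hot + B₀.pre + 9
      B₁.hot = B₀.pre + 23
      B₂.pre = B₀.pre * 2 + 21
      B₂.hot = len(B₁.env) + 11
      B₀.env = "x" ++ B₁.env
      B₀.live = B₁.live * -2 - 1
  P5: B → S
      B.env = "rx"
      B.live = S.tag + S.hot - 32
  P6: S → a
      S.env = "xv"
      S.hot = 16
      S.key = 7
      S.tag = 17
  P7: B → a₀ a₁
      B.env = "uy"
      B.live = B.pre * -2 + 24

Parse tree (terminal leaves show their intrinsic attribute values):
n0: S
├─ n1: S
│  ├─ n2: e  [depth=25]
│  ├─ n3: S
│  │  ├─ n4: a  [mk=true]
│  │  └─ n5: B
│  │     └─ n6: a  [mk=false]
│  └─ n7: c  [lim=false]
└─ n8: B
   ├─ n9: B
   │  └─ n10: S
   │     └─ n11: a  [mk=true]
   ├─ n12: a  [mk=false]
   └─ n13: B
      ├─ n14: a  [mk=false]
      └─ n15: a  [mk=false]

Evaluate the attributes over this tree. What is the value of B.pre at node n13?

1. n2.depth = 25  [terminal]
2. n4.mk = true  [terminal]
3. n5.pre = 10  [10]
4. n5.hot = 6  [6]
5. n6.mk = false  [terminal]
6. n5.env = "mm"  ["mm"]
7. n5.live = 28  [B.hot + 22]
8. n3.env = "nr"  ["nr"]
9. n3.hot = 4  [B.live * 2 - 52]
10. n3.key = -3  [-3]
11. n3.tag = 11  [B.live * 3 - 73]
12. n7.lim = false  [terminal]
13. n1.env = "nrz"  [S₁.env ++ "z"]
14. n1.hot = 28  [e.depth + S₁.tag - 8]
15. n1.key = 5  [S₁.tag - 6]
16. n1.tag = 10  [e.depth - 15]
17. n8.pre = -4  [S₁.hot - 32]
18. n8.hot = 23  [23]
19. n9.pre = 28  [B₀.hot + B₀.pre + 9]
20. n9.hot = 19  [B₀.pre + 23]
21. n11.mk = true  [terminal]
22. n10.env = "xv"  ["xv"]
23. n10.hot = 16  [16]
24. n10.key = 7  [7]
25. n10.tag = 17  [17]
26. n9.env = "rx"  ["rx"]
27. n9.live = 1  [S.tag + S.hot - 32]
28. n12.mk = false  [terminal]
29. n13.pre = 13  [B₀.pre * 2 + 21]
30. n13.hot = 13  [len(B₁.env) + 11]
31. n14.mk = false  [terminal]
32. n15.mk = false  [terminal]
33. n13.env = "uy"  ["uy"]
34. n13.live = -2  [B.pre * -2 + 24]
35. n8.env = "xrx"  ["x" ++ B₁.env]
36. n8.live = -3  [B₁.live * -2 - 1]
37. n0.env = "xrxq"  [B.env ++ "q"]
38. n0.hot = 15  [len(B.env) + 12]
39. n0.key = -2  [S₁.tag - 12]
40. n0.tag = 6  [S₁.hot - 22]

13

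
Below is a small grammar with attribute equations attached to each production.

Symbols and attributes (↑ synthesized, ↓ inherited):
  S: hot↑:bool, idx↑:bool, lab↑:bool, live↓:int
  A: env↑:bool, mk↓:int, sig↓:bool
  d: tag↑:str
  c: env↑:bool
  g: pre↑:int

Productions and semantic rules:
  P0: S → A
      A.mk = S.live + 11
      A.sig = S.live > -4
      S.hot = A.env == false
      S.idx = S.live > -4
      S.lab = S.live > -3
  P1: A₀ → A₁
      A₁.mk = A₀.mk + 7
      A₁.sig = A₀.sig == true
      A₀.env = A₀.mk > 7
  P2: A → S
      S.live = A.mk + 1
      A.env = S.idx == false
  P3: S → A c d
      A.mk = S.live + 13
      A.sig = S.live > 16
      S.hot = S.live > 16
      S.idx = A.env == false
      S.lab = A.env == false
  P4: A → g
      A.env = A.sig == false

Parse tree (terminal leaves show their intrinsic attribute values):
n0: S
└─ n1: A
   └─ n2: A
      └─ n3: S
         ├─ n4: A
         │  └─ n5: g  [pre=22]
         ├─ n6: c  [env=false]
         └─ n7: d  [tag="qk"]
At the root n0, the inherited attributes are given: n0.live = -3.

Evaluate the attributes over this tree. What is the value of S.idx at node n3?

1. n0.live = -3  [given at root]
2. n1.mk = 8  [S.live + 11]
3. n1.sig = true  [S.live > -4]
4. n2.mk = 15  [A₀.mk + 7]
5. n2.sig = true  [A₀.sig == true]
6. n3.live = 16  [A.mk + 1]
7. n4.mk = 29  [S.live + 13]
8. n4.sig = false  [S.live > 16]
9. n5.pre = 22  [terminal]
10. n4.env = true  [A.sig == false]
11. n6.env = false  [terminal]
12. n7.tag = "qk"  [terminal]
13. n3.hot = false  [S.live > 16]
14. n3.idx = false  [A.env == false]
15. n3.lab = false  [A.env == false]
16. n2.env = true  [S.idx == false]
17. n1.env = true  [A₀.mk > 7]
18. n0.hot = false  [A.env == false]
19. n0.idx = true  [S.live > -4]
20. n0.lab = false  [S.live > -3]

false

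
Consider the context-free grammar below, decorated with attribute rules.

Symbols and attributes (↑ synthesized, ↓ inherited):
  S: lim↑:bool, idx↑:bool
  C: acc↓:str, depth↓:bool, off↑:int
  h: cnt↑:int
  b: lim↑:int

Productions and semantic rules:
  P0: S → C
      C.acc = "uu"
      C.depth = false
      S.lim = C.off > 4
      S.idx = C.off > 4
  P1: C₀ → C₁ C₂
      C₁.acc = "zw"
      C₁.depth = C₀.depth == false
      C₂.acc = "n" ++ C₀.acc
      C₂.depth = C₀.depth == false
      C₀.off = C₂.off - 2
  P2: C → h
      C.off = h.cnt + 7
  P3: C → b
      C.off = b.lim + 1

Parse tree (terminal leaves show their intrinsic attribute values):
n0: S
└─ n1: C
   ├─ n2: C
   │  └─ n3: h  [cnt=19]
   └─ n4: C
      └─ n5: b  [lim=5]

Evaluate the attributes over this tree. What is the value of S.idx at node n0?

1. n1.acc = "uu"  ["uu"]
2. n1.depth = false  [false]
3. n2.acc = "zw"  ["zw"]
4. n2.depth = true  [C₀.depth == false]
5. n3.cnt = 19  [terminal]
6. n2.off = 26  [h.cnt + 7]
7. n4.acc = "nuu"  ["n" ++ C₀.acc]
8. n4.depth = true  [C₀.depth == false]
9. n5.lim = 5  [terminal]
10. n4.off = 6  [b.lim + 1]
11. n1.off = 4  [C₂.off - 2]
12. n0.lim = false  [C.off > 4]
13. n0.idx = false  [C.off > 4]

false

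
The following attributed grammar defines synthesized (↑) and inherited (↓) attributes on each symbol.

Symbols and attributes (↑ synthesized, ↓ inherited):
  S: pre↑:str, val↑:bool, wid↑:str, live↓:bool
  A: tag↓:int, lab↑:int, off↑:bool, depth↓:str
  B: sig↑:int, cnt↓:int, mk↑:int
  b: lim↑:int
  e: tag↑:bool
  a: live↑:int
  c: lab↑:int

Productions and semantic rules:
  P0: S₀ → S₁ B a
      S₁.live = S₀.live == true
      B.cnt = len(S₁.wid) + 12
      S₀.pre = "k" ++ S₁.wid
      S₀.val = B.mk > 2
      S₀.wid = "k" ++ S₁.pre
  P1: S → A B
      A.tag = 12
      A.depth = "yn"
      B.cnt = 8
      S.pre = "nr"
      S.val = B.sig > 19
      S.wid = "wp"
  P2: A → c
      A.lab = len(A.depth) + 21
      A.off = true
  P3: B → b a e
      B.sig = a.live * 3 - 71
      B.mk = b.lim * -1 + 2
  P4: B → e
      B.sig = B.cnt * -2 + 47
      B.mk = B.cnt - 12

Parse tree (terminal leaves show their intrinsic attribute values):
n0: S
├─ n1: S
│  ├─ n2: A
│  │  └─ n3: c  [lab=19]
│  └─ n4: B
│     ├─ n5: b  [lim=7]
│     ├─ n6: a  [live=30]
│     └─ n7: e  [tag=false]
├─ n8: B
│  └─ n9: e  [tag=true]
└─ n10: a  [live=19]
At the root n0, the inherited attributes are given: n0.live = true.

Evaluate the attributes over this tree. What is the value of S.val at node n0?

false

1. n0.live = true  [given at root]
2. n1.live = true  [S₀.live == true]
3. n2.tag = 12  [12]
4. n2.depth = "yn"  ["yn"]
5. n3.lab = 19  [terminal]
6. n2.lab = 23  [len(A.depth) + 21]
7. n2.off = true  [true]
8. n4.cnt = 8  [8]
9. n5.lim = 7  [terminal]
10. n6.live = 30  [terminal]
11. n7.tag = false  [terminal]
12. n4.sig = 19  [a.live * 3 - 71]
13. n4.mk = -5  [b.lim * -1 + 2]
14. n1.pre = "nr"  ["nr"]
15. n1.val = false  [B.sig > 19]
16. n1.wid = "wp"  ["wp"]
17. n8.cnt = 14  [len(S₁.wid) + 12]
18. n9.tag = true  [terminal]
19. n8.sig = 19  [B.cnt * -2 + 47]
20. n8.mk = 2  [B.cnt - 12]
21. n10.live = 19  [terminal]
22. n0.pre = "kwp"  ["k" ++ S₁.wid]
23. n0.val = false  [B.mk > 2]
24. n0.wid = "knr"  ["k" ++ S₁.pre]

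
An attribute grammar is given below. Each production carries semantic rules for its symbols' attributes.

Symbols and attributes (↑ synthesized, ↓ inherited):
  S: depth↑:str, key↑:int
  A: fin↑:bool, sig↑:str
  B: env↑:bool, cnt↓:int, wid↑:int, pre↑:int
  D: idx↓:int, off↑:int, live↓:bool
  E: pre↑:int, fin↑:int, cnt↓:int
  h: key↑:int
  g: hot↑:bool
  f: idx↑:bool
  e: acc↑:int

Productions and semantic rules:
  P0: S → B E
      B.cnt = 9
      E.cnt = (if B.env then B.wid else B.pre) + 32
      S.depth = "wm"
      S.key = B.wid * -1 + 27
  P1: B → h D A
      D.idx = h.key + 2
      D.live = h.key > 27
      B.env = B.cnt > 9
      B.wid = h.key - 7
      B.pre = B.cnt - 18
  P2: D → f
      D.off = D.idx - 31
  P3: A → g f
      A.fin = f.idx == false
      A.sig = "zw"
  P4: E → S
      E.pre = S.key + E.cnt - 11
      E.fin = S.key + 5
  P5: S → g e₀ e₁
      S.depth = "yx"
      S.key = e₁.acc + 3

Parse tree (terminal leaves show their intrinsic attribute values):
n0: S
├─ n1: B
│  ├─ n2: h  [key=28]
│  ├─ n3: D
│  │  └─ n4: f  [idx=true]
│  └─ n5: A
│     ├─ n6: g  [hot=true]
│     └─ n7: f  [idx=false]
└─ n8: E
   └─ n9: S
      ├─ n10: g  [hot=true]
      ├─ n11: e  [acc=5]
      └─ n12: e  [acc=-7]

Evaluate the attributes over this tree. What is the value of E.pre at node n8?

8

1. n1.cnt = 9  [9]
2. n2.key = 28  [terminal]
3. n3.idx = 30  [h.key + 2]
4. n3.live = true  [h.key > 27]
5. n4.idx = true  [terminal]
6. n3.off = -1  [D.idx - 31]
7. n6.hot = true  [terminal]
8. n7.idx = false  [terminal]
9. n5.fin = true  [f.idx == false]
10. n5.sig = "zw"  ["zw"]
11. n1.env = false  [B.cnt > 9]
12. n1.wid = 21  [h.key - 7]
13. n1.pre = -9  [B.cnt - 18]
14. n8.cnt = 23  [(if B.env then B.wid else B.pre) + 32]
15. n10.hot = true  [terminal]
16. n11.acc = 5  [terminal]
17. n12.acc = -7  [terminal]
18. n9.depth = "yx"  ["yx"]
19. n9.key = -4  [e₁.acc + 3]
20. n8.pre = 8  [S.key + E.cnt - 11]
21. n8.fin = 1  [S.key + 5]
22. n0.depth = "wm"  ["wm"]
23. n0.key = 6  [B.wid * -1 + 27]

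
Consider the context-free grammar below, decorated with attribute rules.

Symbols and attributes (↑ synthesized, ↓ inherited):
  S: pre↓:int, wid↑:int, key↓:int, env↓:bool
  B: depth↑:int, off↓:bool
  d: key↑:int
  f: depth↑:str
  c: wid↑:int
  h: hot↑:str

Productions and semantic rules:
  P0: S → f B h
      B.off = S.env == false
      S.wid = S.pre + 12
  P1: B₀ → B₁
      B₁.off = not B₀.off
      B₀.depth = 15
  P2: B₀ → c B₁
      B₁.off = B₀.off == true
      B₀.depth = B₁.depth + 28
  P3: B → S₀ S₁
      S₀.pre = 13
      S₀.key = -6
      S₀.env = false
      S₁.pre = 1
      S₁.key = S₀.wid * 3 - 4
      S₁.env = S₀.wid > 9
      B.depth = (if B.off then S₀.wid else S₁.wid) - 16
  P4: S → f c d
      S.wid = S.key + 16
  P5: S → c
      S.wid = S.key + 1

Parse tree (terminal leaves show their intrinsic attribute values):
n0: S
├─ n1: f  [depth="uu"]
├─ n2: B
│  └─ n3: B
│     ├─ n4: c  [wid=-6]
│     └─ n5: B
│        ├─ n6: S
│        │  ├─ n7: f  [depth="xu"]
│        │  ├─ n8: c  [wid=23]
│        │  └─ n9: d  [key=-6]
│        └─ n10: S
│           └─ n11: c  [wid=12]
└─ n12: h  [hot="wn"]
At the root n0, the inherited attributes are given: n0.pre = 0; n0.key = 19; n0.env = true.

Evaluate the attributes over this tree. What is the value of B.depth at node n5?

1. n0.pre = 0  [given at root]
2. n0.key = 19  [given at root]
3. n0.env = true  [given at root]
4. n1.depth = "uu"  [terminal]
5. n2.off = false  [S.env == false]
6. n3.off = true  [not B₀.off]
7. n4.wid = -6  [terminal]
8. n5.off = true  [B₀.off == true]
9. n6.pre = 13  [13]
10. n6.key = -6  [-6]
11. n6.env = false  [false]
12. n7.depth = "xu"  [terminal]
13. n8.wid = 23  [terminal]
14. n9.key = -6  [terminal]
15. n6.wid = 10  [S.key + 16]
16. n10.pre = 1  [1]
17. n10.key = 26  [S₀.wid * 3 - 4]
18. n10.env = true  [S₀.wid > 9]
19. n11.wid = 12  [terminal]
20. n10.wid = 27  [S.key + 1]
21. n5.depth = -6  [(if B.off then S₀.wid else S₁.wid) - 16]
22. n3.depth = 22  [B₁.depth + 28]
23. n2.depth = 15  [15]
24. n12.hot = "wn"  [terminal]
25. n0.wid = 12  [S.pre + 12]

-6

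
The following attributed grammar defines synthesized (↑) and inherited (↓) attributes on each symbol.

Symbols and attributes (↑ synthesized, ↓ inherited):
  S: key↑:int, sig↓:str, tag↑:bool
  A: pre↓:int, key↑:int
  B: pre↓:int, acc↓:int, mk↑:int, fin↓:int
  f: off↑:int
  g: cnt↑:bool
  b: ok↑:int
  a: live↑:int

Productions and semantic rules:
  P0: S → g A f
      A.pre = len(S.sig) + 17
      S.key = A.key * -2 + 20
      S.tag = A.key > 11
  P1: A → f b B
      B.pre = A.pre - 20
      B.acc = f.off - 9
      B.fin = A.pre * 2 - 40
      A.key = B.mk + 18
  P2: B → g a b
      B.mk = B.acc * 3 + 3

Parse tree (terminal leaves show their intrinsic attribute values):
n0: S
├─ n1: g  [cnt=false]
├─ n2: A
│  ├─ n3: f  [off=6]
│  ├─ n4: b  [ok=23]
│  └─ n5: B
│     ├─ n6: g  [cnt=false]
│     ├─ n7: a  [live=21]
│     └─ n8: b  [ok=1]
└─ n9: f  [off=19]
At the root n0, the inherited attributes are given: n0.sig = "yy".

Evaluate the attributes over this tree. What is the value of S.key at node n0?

-4

1. n0.sig = "yy"  [given at root]
2. n1.cnt = false  [terminal]
3. n2.pre = 19  [len(S.sig) + 17]
4. n3.off = 6  [terminal]
5. n4.ok = 23  [terminal]
6. n5.pre = -1  [A.pre - 20]
7. n5.acc = -3  [f.off - 9]
8. n5.fin = -2  [A.pre * 2 - 40]
9. n6.cnt = false  [terminal]
10. n7.live = 21  [terminal]
11. n8.ok = 1  [terminal]
12. n5.mk = -6  [B.acc * 3 + 3]
13. n2.key = 12  [B.mk + 18]
14. n9.off = 19  [terminal]
15. n0.key = -4  [A.key * -2 + 20]
16. n0.tag = true  [A.key > 11]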